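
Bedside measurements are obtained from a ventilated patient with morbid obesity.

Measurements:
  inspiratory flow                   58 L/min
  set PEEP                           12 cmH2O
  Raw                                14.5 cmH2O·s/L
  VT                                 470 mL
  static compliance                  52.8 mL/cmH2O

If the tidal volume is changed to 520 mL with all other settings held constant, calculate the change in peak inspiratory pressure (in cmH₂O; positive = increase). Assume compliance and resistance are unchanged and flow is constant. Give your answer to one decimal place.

0.9

PIP = Vt/C + R·V̇ + PEEP (constant-flow equation of motion).
Only the elastic term changes: ΔPIP = ΔVt / C = (520 − 470) / 52.8 = 0.947 cmH2O.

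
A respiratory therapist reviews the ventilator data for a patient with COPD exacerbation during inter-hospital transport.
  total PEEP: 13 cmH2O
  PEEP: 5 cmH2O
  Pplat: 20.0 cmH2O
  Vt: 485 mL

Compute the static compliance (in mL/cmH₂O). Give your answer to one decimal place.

End-expiratory occlusion gives total PEEP = 13 cmH2O (intrinsic PEEP = 13 − 5 = 8). Use total PEEP for the elastic gradient.
Cstat = Vt / (Pplat − PEEPtotal) = 485 / (20.0 − 13) = 485 / 7.0 = 69.286 mL/cmH2O.

69.3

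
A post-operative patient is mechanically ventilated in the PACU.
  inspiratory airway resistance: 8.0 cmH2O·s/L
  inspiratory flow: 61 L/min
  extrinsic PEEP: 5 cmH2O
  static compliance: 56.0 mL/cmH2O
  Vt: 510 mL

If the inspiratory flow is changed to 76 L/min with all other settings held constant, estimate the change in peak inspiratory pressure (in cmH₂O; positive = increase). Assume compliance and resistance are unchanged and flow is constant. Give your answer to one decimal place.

Flow: 61 L/min ÷ 60 = 1.0167 L/s.
New flow: 76 L/min ÷ 60 = 1.2667 L/s.
PIP = Vt/C + R·V̇ + PEEP (constant-flow equation of motion).
Only the resistive term changes: ΔPIP = R × ΔV̇ = 8.0 × (1.2667 − 1.0167) = 8.0 × 0.25 = 2.0 cmH2O.

2.0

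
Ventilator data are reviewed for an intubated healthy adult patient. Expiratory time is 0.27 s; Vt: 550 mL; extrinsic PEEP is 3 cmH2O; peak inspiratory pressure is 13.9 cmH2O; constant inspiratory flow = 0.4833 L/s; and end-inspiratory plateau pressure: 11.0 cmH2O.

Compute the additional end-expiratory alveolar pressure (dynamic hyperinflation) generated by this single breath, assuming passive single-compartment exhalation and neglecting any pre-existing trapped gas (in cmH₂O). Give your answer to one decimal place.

4.2

R = (PIP − Pplat)/V̇ = (13.9 − 11.0) / 0.4833 = 2.9/0.4833 = 6.0 cmH2O·s/L.
C = Vt/(Pplat − PEEP) = 550.0 / (11.0 − 3) = 550.0/8.0 = 68.75 mL/cmH2O.
τ = R × C = 6.0 × 0.06875 L/cmH2O = 0.4125 s.
Fraction remaining = e^(−Te/τ) = e^(−0.27/0.4125) = 0.5197; trapped volume = 550.0 × 0.5197 = 285.84 mL.
Additional alveolar pressure from trapping ≈ V_trapped / C = 285.84 / 68.75 = 4.158 cmH2O.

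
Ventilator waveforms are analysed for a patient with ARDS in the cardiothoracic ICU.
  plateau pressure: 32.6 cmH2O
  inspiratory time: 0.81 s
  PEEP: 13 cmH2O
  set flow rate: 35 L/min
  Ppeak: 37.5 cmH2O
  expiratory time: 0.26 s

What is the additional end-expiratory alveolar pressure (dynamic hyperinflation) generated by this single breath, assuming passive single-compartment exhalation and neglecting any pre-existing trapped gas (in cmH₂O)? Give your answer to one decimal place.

5.4

Flow: 35 L/min ÷ 60 = 0.5833 L/s.
Vt = flow × Ti = 0.5833 L/s × 0.81 s × 1000 mL/L = 472.47 mL.
R = (PIP − Pplat)/V̇ = (37.5 − 32.6) / 0.5833 = 4.9/0.5833 = 8.4 cmH2O·s/L.
C = Vt/(Pplat − PEEP) = 472.47 / (32.6 − 13) = 472.47/19.6 = 24.106 mL/cmH2O.
τ = R × C = 8.4 × 0.02411 L/cmH2O = 0.2025 s.
Fraction remaining = e^(−Te/τ) = e^(−0.26/0.2025) = 0.2769; trapped volume = 472.47 × 0.2769 = 130.83 mL.
Additional alveolar pressure from trapping ≈ V_trapped / C = 130.83 / 24.106 = 5.427 cmH2O.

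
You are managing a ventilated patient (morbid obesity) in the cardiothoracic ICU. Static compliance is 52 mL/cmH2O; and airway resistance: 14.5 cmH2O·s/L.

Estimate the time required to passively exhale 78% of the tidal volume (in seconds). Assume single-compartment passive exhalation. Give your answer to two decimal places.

1.14

τ = R × C = 14.5 × 52 mL/cmH2O = 14.5 × 0.052 L/cmH2O = 0.754 s.
Exhaled fraction f = 1 − e^(−t/τ) → t = −τ·ln(1 − f) = −0.754·ln(0.22) = 1.142 s.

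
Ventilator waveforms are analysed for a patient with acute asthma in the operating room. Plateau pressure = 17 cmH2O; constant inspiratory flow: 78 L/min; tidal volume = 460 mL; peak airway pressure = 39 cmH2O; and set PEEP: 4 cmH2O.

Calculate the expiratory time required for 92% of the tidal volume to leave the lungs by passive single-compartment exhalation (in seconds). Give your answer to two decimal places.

1.51

Flow: 78 L/min ÷ 60 = 1.3 L/s.
R = (PIP − Pplat)/V̇ = (39 − 17) / 1.3 = 22.0/1.3 = 16.923 cmH2O·s/L.
C = Vt/(Pplat − PEEP) = 460.0 / (17 − 4) = 460.0/13.0 = 35.385 mL/cmH2O.
τ = R × C = 16.923 × 0.03539 L/cmH2O = 0.5989 s.
t = −τ·ln(1 − 0.92) = −0.5989·ln(0.08) = 1.513 s.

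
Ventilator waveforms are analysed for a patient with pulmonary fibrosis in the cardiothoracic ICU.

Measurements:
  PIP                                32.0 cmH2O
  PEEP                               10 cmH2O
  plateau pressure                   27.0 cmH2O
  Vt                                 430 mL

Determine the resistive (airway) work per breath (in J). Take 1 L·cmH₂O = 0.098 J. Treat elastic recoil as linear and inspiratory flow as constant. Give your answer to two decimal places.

0.21

With constant inspiratory flow the resistive pressure is constant at PIP − Pplat = 32.0 − 27.0 = 5.0 cmH2O, so resistive work = 5.0 × 0.430 = 2.15 L·cmH2O.
× 0.098 J/(L·cmH2O) → 0.2107 J.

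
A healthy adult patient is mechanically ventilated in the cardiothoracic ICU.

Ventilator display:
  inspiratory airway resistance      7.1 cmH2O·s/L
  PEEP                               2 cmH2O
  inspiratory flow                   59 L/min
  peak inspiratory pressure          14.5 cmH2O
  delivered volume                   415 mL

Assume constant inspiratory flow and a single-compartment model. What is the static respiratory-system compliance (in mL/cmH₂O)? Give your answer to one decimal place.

Flow: 59 L/min ÷ 60 = 0.9833 L/s.
Equation of motion (constant flow): PIP = Vt/C + R·V̇ + PEEP.
Vt/C = PIP − R·V̇ − PEEP = 14.5 − 7.1×0.9833 − 2 = 14.5 − 6.981 − 2 = 5.519 cmH2O.
C = Vt / 5.519 = 415 / 5.519 = 75.195 mL/cmH2O.

75.2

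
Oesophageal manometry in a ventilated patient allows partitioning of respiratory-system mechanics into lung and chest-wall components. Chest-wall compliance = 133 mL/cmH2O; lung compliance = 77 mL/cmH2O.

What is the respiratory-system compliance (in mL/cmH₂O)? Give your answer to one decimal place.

Lung and chest wall are elastances in series: 1/Crs = 1/CL + 1/Ccw.
1/Crs = 1/77 + 1/133 = 0.02051.
Crs = 48.757 mL/cmH2O.

48.8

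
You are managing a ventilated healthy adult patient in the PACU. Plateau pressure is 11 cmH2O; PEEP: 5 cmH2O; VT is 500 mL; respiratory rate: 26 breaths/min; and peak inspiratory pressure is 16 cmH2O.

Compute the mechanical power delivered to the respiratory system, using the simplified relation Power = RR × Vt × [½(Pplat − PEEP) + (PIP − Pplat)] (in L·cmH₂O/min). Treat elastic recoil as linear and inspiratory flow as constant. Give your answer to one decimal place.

104.0

Per-breath work = Vt × [½(Pplat−PEEP) + (PIP−Pplat)] = 0.500 × [0.5×6.0 + 5.0] = 0.500 × 8.0 = 4.0 L·cmH2O.
Power = 26 × 4.0 = 104.0 L·cmH2O/min.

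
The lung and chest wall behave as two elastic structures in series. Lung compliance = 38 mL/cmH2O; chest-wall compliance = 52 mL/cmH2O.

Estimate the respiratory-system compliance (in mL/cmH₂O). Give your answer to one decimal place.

Lung and chest wall are elastances in series: 1/Crs = 1/CL + 1/Ccw.
1/Crs = 1/38 + 1/52 = 0.04555.
Crs = 21.954 mL/cmH2O.

22.0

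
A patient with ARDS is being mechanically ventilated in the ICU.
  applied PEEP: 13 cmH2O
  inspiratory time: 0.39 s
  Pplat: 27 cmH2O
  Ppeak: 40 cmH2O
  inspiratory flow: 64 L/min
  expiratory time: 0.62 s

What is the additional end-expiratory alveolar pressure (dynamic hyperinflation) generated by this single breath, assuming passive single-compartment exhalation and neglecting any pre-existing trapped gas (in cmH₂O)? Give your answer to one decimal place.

Flow: 64 L/min ÷ 60 = 1.0667 L/s.
Vt = flow × Ti = 1.0667 L/s × 0.39 s × 1000 mL/L = 416.01 mL.
R = (PIP − Pplat)/V̇ = (40 − 27) / 1.0667 = 13.0/1.0667 = 12.187 cmH2O·s/L.
C = Vt/(Pplat − PEEP) = 416.01 / (27 − 13) = 416.01/14.0 = 29.715 mL/cmH2O.
τ = R × C = 12.187 × 0.02972 L/cmH2O = 0.3622 s.
Fraction remaining = e^(−Te/τ) = e^(−0.62/0.3622) = 0.1805; trapped volume = 416.01 × 0.1805 = 75.09 mL.
Additional alveolar pressure from trapping ≈ V_trapped / C = 75.09 / 29.715 = 2.527 cmH2O.

2.5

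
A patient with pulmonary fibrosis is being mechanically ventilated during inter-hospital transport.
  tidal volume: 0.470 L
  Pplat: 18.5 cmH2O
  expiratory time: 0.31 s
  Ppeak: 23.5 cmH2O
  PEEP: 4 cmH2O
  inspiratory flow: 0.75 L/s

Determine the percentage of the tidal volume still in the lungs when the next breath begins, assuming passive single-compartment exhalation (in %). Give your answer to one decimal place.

R = (PIP − Pplat)/V̇ = (23.5 − 18.5) / 0.75 = 5.0/0.75 = 6.667 cmH2O·s/L.
C = Vt/(Pplat − PEEP) = 470.0 / (18.5 − 4) = 470.0/14.5 = 32.414 mL/cmH2O.
τ = R × C = 6.667 × 0.03241 L/cmH2O = 0.2161 s.
Fraction remaining at end-expiration = e^(−Te/τ) = e^(−0.31/0.2161) = 0.2382 → 23.82%.

23.8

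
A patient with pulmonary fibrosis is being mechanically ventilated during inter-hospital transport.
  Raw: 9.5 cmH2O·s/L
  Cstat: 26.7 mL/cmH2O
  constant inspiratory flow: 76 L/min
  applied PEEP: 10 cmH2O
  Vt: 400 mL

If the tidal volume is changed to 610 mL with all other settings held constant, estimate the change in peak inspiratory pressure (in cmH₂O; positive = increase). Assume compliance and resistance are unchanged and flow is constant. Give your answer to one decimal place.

7.9

PIP = Vt/C + R·V̇ + PEEP (constant-flow equation of motion).
Only the elastic term changes: ΔPIP = ΔVt / C = (610 − 400) / 26.7 = 7.865 cmH2O.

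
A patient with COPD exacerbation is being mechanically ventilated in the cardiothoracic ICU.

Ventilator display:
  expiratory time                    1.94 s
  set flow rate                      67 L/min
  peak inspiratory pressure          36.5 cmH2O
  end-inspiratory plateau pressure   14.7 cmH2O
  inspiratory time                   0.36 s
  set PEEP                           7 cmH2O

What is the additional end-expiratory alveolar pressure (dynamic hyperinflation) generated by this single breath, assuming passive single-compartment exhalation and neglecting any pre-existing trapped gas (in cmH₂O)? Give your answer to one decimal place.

1.1

Flow: 67 L/min ÷ 60 = 1.1167 L/s.
Vt = flow × Ti = 1.1167 L/s × 0.36 s × 1000 mL/L = 402.01 mL.
R = (PIP − Pplat)/V̇ = (36.5 − 14.7) / 1.1167 = 21.8/1.1167 = 19.522 cmH2O·s/L.
C = Vt/(Pplat − PEEP) = 402.01 / (14.7 − 7) = 402.01/7.7 = 52.209 mL/cmH2O.
τ = R × C = 19.522 × 0.05221 L/cmH2O = 1.019 s.
Fraction remaining = e^(−Te/τ) = e^(−1.94/1.019) = 0.149; trapped volume = 402.01 × 0.149 = 59.899 mL.
Additional alveolar pressure from trapping ≈ V_trapped / C = 59.899 / 52.209 = 1.147 cmH2O.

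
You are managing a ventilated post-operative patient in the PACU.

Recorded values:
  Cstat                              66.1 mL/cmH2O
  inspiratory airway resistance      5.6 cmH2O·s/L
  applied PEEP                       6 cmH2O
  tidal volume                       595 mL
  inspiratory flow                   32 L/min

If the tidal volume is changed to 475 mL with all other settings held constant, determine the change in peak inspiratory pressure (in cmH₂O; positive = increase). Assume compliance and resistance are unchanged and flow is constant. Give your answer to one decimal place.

-1.8

PIP = Vt/C + R·V̇ + PEEP (constant-flow equation of motion).
Only the elastic term changes: ΔPIP = ΔVt / C = (475 − 595) / 66.1 = -1.815 cmH2O.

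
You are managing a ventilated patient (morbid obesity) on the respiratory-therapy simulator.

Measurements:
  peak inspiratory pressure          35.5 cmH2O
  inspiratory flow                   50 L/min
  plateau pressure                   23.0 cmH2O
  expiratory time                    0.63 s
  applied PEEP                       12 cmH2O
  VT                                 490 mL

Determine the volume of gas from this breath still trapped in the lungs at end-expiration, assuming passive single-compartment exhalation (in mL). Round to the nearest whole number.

191

Flow: 50 L/min ÷ 60 = 0.8333 L/s.
R = (PIP − Pplat)/V̇ = (35.5 − 23.0) / 0.8333 = 12.5/0.8333 = 15.001 cmH2O·s/L.
C = Vt/(Pplat − PEEP) = 490.0 / (23.0 − 12) = 490.0/11.0 = 44.545 mL/cmH2O.
τ = R × C = 15.001 × 0.04455 L/cmH2O = 0.6683 s.
Fraction remaining = e^(−Te/τ) = e^(−0.63/0.6683) = 0.3896.
Trapped volume = 490.0 × 0.3896 = 190.9 mL.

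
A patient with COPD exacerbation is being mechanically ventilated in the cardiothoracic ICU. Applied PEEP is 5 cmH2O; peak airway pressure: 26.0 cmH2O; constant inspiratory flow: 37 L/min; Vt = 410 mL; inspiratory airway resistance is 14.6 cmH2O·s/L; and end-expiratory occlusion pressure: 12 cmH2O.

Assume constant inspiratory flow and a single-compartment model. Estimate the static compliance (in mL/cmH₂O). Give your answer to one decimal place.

Flow: 37 L/min ÷ 60 = 0.6167 L/s.
Total PEEP = 12 cmH2O (set 5 + intrinsic 7); this is the baseline alveolar pressure.
Equation of motion (constant flow): PIP = Vt/C + R·V̇ + PEEP.
Vt/C = PIP − R·V̇ − PEEP = 26.0 − 14.6×0.6167 − 12 = 26.0 − 9.004 − 12 = 4.996 cmH2O.
C = Vt / 4.996 = 410 / 4.996 = 82.066 mL/cmH2O.

82.1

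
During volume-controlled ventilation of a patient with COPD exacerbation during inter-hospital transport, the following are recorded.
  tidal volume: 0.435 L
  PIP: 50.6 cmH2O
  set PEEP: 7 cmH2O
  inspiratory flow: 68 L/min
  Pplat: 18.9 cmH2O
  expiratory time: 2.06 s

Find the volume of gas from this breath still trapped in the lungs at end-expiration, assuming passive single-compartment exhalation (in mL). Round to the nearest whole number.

58

Flow: 68 L/min ÷ 60 = 1.1333 L/s.
R = (PIP − Pplat)/V̇ = (50.6 − 18.9) / 1.1333 = 31.7/1.1333 = 27.971 cmH2O·s/L.
C = Vt/(Pplat − PEEP) = 435.0 / (18.9 − 7) = 435.0/11.9 = 36.555 mL/cmH2O.
τ = R × C = 27.971 × 0.03656 L/cmH2O = 1.023 s.
Fraction remaining = e^(−Te/τ) = e^(−2.06/1.023) = 0.1335.
Trapped volume = 435.0 × 0.1335 = 58.073 mL.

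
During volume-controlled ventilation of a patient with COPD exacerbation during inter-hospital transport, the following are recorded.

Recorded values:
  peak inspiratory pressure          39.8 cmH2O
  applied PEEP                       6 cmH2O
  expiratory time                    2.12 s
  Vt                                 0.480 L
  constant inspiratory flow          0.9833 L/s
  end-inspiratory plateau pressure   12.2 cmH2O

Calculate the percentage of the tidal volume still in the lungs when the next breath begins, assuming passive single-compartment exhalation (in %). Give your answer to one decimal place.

37.7

R = (PIP − Pplat)/V̇ = (39.8 − 12.2) / 0.9833 = 27.6/0.9833 = 28.069 cmH2O·s/L.
C = Vt/(Pplat − PEEP) = 480.0 / (12.2 − 6) = 480.0/6.2 = 77.419 mL/cmH2O.
τ = R × C = 28.069 × 0.07742 L/cmH2O = 2.173 s.
Fraction remaining at end-expiration = e^(−Te/τ) = e^(−2.12/2.173) = 0.377 → 37.7%.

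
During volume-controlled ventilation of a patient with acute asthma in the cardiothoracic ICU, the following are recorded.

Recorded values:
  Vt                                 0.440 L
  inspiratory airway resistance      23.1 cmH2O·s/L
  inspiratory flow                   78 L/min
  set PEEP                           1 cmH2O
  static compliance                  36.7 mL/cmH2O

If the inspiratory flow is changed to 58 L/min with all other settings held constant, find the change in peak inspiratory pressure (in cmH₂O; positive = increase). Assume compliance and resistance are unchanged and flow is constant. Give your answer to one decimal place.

Flow: 78 L/min ÷ 60 = 1.3 L/s.
New flow: 58 L/min ÷ 60 = 0.9667 L/s.
PIP = Vt/C + R·V̇ + PEEP (constant-flow equation of motion).
Only the resistive term changes: ΔPIP = R × ΔV̇ = 23.1 × (0.9667 − 1.3) = 23.1 × -0.3333 = -7.699 cmH2O.

-7.7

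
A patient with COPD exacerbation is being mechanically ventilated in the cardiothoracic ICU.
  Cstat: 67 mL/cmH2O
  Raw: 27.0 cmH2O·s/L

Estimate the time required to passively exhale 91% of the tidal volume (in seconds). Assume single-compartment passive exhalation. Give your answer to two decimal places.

4.36

τ = R × C = 27.0 × 67 mL/cmH2O = 27.0 × 0.067 L/cmH2O = 1.809 s.
Exhaled fraction f = 1 − e^(−t/τ) → t = −τ·ln(1 − f) = −1.809·ln(0.09) = 4.356 s.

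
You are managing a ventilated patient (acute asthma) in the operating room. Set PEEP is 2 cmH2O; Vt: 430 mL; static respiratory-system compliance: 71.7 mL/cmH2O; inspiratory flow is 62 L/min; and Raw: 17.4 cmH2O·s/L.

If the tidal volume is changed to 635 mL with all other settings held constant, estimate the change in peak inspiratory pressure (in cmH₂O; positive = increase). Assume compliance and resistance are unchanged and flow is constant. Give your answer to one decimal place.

2.9

PIP = Vt/C + R·V̇ + PEEP (constant-flow equation of motion).
Only the elastic term changes: ΔPIP = ΔVt / C = (635 − 430) / 71.7 = 2.859 cmH2O.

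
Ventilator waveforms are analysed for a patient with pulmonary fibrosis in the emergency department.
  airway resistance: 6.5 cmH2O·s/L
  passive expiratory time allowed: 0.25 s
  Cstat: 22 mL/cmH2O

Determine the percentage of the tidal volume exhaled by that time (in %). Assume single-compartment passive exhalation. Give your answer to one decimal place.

82.6

τ = R × C = 6.5 × 22 mL/cmH2O = 6.5 × 0.022 L/cmH2O = 0.143 s.
Passive exhalation: V(t)/V₀ = e^(−t/τ) = e^(−0.25/0.143) = 0.1741.
Fraction exhaled = 1 − 0.1741 = 0.8259 → 82.59%.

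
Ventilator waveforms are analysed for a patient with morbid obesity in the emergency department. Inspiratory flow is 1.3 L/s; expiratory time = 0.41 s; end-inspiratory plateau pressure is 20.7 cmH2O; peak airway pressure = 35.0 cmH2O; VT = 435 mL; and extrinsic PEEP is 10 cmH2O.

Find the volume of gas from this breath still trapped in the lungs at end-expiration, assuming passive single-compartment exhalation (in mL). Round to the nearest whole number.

174

R = (PIP − Pplat)/V̇ = (35.0 − 20.7) / 1.3 = 14.3/1.3 = 11.0 cmH2O·s/L.
C = Vt/(Pplat − PEEP) = 435.0 / (20.7 − 10) = 435.0/10.7 = 40.654 mL/cmH2O.
τ = R × C = 11.0 × 0.04065 L/cmH2O = 0.4472 s.
Fraction remaining = e^(−Te/τ) = e^(−0.41/0.4472) = 0.3998.
Trapped volume = 435.0 × 0.3998 = 173.91 mL.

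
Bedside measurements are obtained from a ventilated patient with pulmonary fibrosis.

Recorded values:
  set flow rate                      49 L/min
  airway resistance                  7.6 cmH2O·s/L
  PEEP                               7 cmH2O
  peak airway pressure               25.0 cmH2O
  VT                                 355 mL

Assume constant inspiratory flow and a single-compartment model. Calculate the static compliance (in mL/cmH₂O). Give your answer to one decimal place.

30.1

Flow: 49 L/min ÷ 60 = 0.8167 L/s.
Equation of motion (constant flow): PIP = Vt/C + R·V̇ + PEEP.
Vt/C = PIP − R·V̇ − PEEP = 25.0 − 7.6×0.8167 − 7 = 25.0 − 6.207 − 7 = 11.793 cmH2O.
C = Vt / 11.793 = 355 / 11.793 = 30.103 mL/cmH2O.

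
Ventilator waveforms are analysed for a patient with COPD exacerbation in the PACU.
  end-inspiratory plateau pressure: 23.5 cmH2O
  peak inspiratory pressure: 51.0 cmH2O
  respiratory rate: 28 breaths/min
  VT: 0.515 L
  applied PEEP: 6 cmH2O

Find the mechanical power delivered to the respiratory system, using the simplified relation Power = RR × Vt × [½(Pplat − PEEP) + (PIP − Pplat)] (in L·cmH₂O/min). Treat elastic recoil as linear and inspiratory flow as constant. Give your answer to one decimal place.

Per-breath work = Vt × [½(Pplat−PEEP) + (PIP−Pplat)] = 0.515 × [0.5×17.5 + 27.5] = 0.515 × 36.25 = 18.669 L·cmH2O.
Power = 28 × 18.669 = 522.73 L·cmH2O/min.

522.7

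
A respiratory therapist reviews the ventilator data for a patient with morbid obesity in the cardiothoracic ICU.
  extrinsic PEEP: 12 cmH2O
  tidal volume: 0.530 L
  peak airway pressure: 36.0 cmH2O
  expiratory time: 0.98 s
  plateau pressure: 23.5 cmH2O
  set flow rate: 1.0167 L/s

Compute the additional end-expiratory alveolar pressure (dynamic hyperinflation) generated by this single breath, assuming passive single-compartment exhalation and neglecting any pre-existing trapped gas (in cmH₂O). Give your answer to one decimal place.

R = (PIP − Pplat)/V̇ = (36.0 − 23.5) / 1.0167 = 12.5/1.0167 = 12.295 cmH2O·s/L.
C = Vt/(Pplat − PEEP) = 530.0 / (23.5 − 12) = 530.0/11.5 = 46.087 mL/cmH2O.
τ = R × C = 12.295 × 0.04609 L/cmH2O = 0.5667 s.
Fraction remaining = e^(−Te/τ) = e^(−0.98/0.5667) = 0.1774; trapped volume = 530.0 × 0.1774 = 94.022 mL.
Additional alveolar pressure from trapping ≈ V_trapped / C = 94.022 / 46.087 = 2.04 cmH2O.

2.0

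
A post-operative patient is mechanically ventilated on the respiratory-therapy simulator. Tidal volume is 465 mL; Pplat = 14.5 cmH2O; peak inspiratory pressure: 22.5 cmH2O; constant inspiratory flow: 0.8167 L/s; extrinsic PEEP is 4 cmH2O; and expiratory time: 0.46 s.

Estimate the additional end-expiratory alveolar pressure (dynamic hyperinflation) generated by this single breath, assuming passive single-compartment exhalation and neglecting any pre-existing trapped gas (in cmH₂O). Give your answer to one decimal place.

R = (PIP − Pplat)/V̇ = (22.5 − 14.5) / 0.8167 = 8.0/0.8167 = 9.796 cmH2O·s/L.
C = Vt/(Pplat − PEEP) = 465.0 / (14.5 − 4) = 465.0/10.5 = 44.286 mL/cmH2O.
τ = R × C = 9.796 × 0.04429 L/cmH2O = 0.4339 s.
Fraction remaining = e^(−Te/τ) = e^(−0.46/0.4339) = 0.3464; trapped volume = 465.0 × 0.3464 = 161.08 mL.
Additional alveolar pressure from trapping ≈ V_trapped / C = 161.08 / 44.286 = 3.637 cmH2O.

3.6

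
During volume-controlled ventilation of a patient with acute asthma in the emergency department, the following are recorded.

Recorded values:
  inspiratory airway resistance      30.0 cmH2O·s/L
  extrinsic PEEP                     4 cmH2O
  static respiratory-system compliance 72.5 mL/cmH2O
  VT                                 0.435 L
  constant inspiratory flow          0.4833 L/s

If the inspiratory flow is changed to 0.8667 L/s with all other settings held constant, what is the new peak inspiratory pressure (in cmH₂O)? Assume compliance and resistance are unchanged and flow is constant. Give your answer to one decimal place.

36.0

PIP = Vt/C + R·V̇ + PEEP (constant-flow equation of motion).
Only the resistive term changes: ΔPIP = R × ΔV̇ = 30.0 × (0.8667 − 0.4833) = 30.0 × 0.3834 = 11.502 cmH2O.
Original PIP = 435/72.5 + 30.0×0.4833 + 4 = 24.499 cmH2O; new PIP = 24.499 + (11.502) = 36.001 cmH2O.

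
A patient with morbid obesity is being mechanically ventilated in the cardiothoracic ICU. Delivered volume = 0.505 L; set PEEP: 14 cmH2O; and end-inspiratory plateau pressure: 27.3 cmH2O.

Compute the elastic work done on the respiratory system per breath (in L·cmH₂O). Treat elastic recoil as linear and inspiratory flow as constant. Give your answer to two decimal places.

Elastic work ≈ ½ × (Pplat − PEEP) × Vt = 0.5 × (27.3 − 14) × 0.505 L = 0.5 × 13.3 × 0.505 = 3.358 L·cmH2O.

3.36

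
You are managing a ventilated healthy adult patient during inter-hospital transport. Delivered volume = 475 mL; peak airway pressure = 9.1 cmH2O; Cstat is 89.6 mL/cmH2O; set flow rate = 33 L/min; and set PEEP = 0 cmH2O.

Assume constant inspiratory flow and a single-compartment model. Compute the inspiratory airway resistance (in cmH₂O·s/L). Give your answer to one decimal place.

Flow: 33 L/min ÷ 60 = 0.55 L/s.
Equation of motion (constant flow): PIP = Vt/C + R·V̇ + PEEP.
R·V̇ = PIP − Vt/C − PEEP = 9.1 − 475/89.6 − 0 = 9.1 − 5.301 − 0 = 3.799 cmH2O.
R = 3.799 / 0.55 = 6.907 cmH2O·s/L.

6.9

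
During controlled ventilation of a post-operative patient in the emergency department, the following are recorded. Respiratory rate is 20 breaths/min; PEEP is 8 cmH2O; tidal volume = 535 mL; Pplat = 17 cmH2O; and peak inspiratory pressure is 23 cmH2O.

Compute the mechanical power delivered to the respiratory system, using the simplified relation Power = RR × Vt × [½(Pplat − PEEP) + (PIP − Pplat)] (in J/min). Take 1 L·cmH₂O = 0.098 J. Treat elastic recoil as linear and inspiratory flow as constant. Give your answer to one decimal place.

11.0

Per-breath work = Vt × [½(Pplat−PEEP) + (PIP−Pplat)] = 0.535 × [0.5×9.0 + 6.0] = 0.535 × 10.5 = 5.618 L·cmH2O.
Power = 20 × 5.618 = 112.36 L·cmH2O/min.
× 0.098 J/(L·cmH2O) → 11.011 J/min.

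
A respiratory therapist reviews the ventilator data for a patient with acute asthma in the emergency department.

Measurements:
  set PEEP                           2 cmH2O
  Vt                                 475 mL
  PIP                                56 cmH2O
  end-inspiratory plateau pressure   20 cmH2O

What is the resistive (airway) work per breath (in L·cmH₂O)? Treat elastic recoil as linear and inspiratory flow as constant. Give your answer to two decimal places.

17.10

With constant inspiratory flow the resistive pressure is constant at PIP − Pplat = 56 − 20 = 36.0 cmH2O, so resistive work = 36.0 × 0.475 = 17.1 L·cmH2O.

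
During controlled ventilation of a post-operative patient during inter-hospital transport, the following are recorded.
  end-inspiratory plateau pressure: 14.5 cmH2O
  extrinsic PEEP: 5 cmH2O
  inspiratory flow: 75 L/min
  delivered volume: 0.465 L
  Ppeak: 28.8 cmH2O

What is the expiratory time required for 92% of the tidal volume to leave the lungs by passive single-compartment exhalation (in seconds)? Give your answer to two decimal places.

1.41

Flow: 75 L/min ÷ 60 = 1.25 L/s.
R = (PIP − Pplat)/V̇ = (28.8 − 14.5) / 1.25 = 14.3/1.25 = 11.44 cmH2O·s/L.
C = Vt/(Pplat − PEEP) = 465.0 / (14.5 − 5) = 465.0/9.5 = 48.947 mL/cmH2O.
τ = R × C = 11.44 × 0.04895 L/cmH2O = 0.56 s.
t = −τ·ln(1 − 0.92) = −0.56·ln(0.08) = 1.414 s.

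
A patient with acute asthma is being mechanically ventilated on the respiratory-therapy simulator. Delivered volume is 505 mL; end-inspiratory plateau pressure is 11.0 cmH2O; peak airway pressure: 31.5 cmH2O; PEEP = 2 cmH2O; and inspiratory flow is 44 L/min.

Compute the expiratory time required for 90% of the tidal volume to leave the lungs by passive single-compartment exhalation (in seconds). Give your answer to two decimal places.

3.61

Flow: 44 L/min ÷ 60 = 0.7333 L/s.
R = (PIP − Pplat)/V̇ = (31.5 − 11.0) / 0.7333 = 20.5/0.7333 = 27.956 cmH2O·s/L.
C = Vt/(Pplat − PEEP) = 505.0 / (11.0 − 2) = 505.0/9.0 = 56.111 mL/cmH2O.
τ = R × C = 27.956 × 0.05611 L/cmH2O = 1.569 s.
t = −τ·ln(1 − 0.90) = −1.569·ln(0.1) = 3.613 s.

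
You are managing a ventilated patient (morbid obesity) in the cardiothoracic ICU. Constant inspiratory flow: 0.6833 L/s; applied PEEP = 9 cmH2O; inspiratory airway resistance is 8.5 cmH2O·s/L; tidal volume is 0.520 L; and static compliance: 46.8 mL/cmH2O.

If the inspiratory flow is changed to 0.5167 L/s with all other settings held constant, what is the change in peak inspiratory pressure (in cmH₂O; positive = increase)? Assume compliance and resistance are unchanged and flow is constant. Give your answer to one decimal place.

PIP = Vt/C + R·V̇ + PEEP (constant-flow equation of motion).
Only the resistive term changes: ΔPIP = R × ΔV̇ = 8.5 × (0.5167 − 0.6833) = 8.5 × -0.1666 = -1.416 cmH2O.

-1.4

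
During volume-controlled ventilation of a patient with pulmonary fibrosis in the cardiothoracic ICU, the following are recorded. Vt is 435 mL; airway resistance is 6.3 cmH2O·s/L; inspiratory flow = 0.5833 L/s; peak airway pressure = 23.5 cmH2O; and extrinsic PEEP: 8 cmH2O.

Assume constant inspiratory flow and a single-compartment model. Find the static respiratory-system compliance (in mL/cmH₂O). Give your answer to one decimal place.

Equation of motion (constant flow): PIP = Vt/C + R·V̇ + PEEP.
Vt/C = PIP − R·V̇ − PEEP = 23.5 − 6.3×0.5833 − 8 = 23.5 − 3.675 − 8 = 11.825 cmH2O.
C = Vt / 11.825 = 435 / 11.825 = 36.786 mL/cmH2O.

36.8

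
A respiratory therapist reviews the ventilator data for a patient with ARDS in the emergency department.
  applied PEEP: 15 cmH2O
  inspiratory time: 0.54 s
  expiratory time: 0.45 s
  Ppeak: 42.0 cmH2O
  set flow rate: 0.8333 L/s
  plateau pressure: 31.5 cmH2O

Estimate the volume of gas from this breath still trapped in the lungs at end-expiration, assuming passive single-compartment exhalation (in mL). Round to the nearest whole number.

Vt = flow × Ti = 0.8333 L/s × 0.54 s × 1000 mL/L = 449.98 mL.
R = (PIP − Pplat)/V̇ = (42.0 − 31.5) / 0.8333 = 10.5/0.8333 = 12.601 cmH2O·s/L.
C = Vt/(Pplat − PEEP) = 449.98 / (31.5 − 15) = 449.98/16.5 = 27.272 mL/cmH2O.
τ = R × C = 12.601 × 0.02727 L/cmH2O = 0.3436 s.
Fraction remaining = e^(−Te/τ) = e^(−0.45/0.3436) = 0.2699.
Trapped volume = 449.98 × 0.2699 = 121.45 mL.

121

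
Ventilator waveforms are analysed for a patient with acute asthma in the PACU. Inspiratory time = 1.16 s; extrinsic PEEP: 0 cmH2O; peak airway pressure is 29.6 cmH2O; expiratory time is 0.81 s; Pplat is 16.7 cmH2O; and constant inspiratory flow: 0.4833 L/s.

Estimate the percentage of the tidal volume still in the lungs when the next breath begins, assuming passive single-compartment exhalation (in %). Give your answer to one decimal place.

Vt = flow × Ti = 0.4833 L/s × 1.16 s × 1000 mL/L = 560.63 mL.
R = (PIP − Pplat)/V̇ = (29.6 − 16.7) / 0.4833 = 12.9/0.4833 = 26.691 cmH2O·s/L.
C = Vt/(Pplat − PEEP) = 560.63 / (16.7 − 0) = 560.63/16.7 = 33.571 mL/cmH2O.
τ = R × C = 26.691 × 0.03357 L/cmH2O = 0.896 s.
Fraction remaining at end-expiration = e^(−Te/τ) = e^(−0.81/0.896) = 0.4049 → 40.49%.

40.5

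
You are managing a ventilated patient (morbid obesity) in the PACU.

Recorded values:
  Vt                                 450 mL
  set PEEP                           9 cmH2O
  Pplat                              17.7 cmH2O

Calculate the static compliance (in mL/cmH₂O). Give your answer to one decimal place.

51.7

Cstat = Vt / (Pplat − PEEP) = 450 / (17.7 − 9) = 450 / 8.7 = 51.724 mL/cmH2O.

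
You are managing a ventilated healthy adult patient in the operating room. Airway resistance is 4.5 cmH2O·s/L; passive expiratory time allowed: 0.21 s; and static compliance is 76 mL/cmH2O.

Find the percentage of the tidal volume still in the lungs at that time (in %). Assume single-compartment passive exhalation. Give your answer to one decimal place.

τ = R × C = 4.5 × 76 mL/cmH2O = 4.5 × 0.076 L/cmH2O = 0.342 s.
Passive exhalation: V(t)/V₀ = e^(−t/τ) = e^(−0.21/0.342) = 0.5412.
Fraction remaining = 0.5412 → 54.12%.

54.1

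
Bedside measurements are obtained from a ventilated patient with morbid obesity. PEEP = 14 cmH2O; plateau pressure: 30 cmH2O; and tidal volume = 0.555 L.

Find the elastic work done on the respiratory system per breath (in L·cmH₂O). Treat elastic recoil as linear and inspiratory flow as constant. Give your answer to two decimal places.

4.44

Elastic work ≈ ½ × (Pplat − PEEP) × Vt = 0.5 × (30 − 14) × 0.555 L = 0.5 × 16.0 × 0.555 = 4.44 L·cmH2O.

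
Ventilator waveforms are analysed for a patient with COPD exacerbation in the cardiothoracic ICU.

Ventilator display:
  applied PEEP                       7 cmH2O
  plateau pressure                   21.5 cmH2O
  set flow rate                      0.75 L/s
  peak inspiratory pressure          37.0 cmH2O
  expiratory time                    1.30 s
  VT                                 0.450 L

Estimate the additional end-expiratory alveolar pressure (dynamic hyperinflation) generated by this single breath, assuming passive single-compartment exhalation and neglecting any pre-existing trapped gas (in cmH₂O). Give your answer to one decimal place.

1.9

R = (PIP − Pplat)/V̇ = (37.0 − 21.5) / 0.75 = 15.5/0.75 = 20.667 cmH2O·s/L.
C = Vt/(Pplat − PEEP) = 450.0 / (21.5 − 7) = 450.0/14.5 = 31.034 mL/cmH2O.
τ = R × C = 20.667 × 0.03103 L/cmH2O = 0.6413 s.
Fraction remaining = e^(−Te/τ) = e^(−1.30/0.6413) = 0.1317; trapped volume = 450.0 × 0.1317 = 59.265 mL.
Additional alveolar pressure from trapping ≈ V_trapped / C = 59.265 / 31.034 = 1.91 cmH2O.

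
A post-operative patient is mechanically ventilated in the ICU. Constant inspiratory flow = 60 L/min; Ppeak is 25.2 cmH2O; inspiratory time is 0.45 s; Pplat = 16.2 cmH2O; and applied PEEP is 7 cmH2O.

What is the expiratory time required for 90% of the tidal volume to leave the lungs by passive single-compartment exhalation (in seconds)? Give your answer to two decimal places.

Flow: 60 L/min ÷ 60 = 1 L/s.
Vt = flow × Ti = 1 L/s × 0.45 s × 1000 mL/L = 450.0 mL.
R = (PIP − Pplat)/V̇ = (25.2 − 16.2) / 1 = 9.0/1 = 9.0 cmH2O·s/L.
C = Vt/(Pplat − PEEP) = 450.0 / (16.2 − 7) = 450.0/9.2 = 48.913 mL/cmH2O.
τ = R × C = 9.0 × 0.04891 L/cmH2O = 0.4402 s.
t = −τ·ln(1 − 0.90) = −0.4402·ln(0.1) = 1.014 s.

1.01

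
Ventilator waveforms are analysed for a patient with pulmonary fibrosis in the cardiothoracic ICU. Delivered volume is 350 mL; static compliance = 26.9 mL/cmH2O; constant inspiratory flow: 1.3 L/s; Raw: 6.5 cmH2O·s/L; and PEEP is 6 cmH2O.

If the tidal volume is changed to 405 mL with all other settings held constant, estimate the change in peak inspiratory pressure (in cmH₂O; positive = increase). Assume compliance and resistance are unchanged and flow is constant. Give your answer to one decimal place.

2.0

PIP = Vt/C + R·V̇ + PEEP (constant-flow equation of motion).
Only the elastic term changes: ΔPIP = ΔVt / C = (405 − 350) / 26.9 = 2.045 cmH2O.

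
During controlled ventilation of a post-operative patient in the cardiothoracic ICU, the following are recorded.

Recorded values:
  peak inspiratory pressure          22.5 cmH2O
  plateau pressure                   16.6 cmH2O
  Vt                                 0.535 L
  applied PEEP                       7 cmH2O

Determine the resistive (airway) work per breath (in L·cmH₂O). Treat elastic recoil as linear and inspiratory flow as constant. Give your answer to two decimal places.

3.16

With constant inspiratory flow the resistive pressure is constant at PIP − Pplat = 22.5 − 16.6 = 5.9 cmH2O, so resistive work = 5.9 × 0.535 = 3.157 L·cmH2O.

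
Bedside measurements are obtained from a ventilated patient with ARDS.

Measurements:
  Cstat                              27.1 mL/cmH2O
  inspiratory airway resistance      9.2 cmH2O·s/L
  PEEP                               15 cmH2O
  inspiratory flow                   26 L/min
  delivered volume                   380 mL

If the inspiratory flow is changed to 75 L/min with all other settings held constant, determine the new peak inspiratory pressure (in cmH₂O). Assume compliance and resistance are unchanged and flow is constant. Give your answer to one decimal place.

Flow: 26 L/min ÷ 60 = 0.4333 L/s.
New flow: 75 L/min ÷ 60 = 1.25 L/s.
PIP = Vt/C + R·V̇ + PEEP (constant-flow equation of motion).
Only the resistive term changes: ΔPIP = R × ΔV̇ = 9.2 × (1.25 − 0.4333) = 9.2 × 0.8167 = 7.514 cmH2O.
Original PIP = 380/27.1 + 9.2×0.4333 + 15 = 33.009 cmH2O; new PIP = 33.009 + (7.514) = 40.523 cmH2O.

40.5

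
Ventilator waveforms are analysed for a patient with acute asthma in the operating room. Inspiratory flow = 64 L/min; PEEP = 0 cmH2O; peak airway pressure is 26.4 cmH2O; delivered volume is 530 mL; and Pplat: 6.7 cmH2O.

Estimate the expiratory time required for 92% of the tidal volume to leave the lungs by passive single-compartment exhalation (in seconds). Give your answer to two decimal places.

3.69

Flow: 64 L/min ÷ 60 = 1.0667 L/s.
R = (PIP − Pplat)/V̇ = (26.4 − 6.7) / 1.0667 = 19.7/1.0667 = 18.468 cmH2O·s/L.
C = Vt/(Pplat − PEEP) = 530.0 / (6.7 − 0) = 530.0/6.7 = 79.104 mL/cmH2O.
τ = R × C = 18.468 × 0.0791 L/cmH2O = 1.461 s.
t = −τ·ln(1 − 0.92) = −1.461·ln(0.08) = 3.69 s.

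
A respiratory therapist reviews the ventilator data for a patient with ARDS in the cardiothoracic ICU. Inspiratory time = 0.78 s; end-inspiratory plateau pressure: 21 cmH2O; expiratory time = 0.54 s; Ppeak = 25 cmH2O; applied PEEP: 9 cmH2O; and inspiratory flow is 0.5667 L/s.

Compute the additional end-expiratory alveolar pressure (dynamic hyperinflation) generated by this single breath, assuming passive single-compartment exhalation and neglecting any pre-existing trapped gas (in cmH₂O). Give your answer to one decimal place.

1.5

Vt = flow × Ti = 0.5667 L/s × 0.78 s × 1000 mL/L = 442.03 mL.
R = (PIP − Pplat)/V̇ = (25 − 21) / 0.5667 = 4.0/0.5667 = 7.058 cmH2O·s/L.
C = Vt/(Pplat − PEEP) = 442.03 / (21 − 9) = 442.03/12.0 = 36.836 mL/cmH2O.
τ = R × C = 7.058 × 0.03684 L/cmH2O = 0.26 s.
Fraction remaining = e^(−Te/τ) = e^(−0.54/0.26) = 0.1253; trapped volume = 442.03 × 0.1253 = 55.386 mL.
Additional alveolar pressure from trapping ≈ V_trapped / C = 55.386 / 36.836 = 1.504 cmH2O.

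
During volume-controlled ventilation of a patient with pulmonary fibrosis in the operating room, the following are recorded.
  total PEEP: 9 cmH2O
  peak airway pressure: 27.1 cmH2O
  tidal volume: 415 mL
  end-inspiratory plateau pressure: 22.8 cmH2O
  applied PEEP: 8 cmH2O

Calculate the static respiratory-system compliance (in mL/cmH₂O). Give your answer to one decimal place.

30.1

End-expiratory occlusion gives total PEEP = 9 cmH2O (intrinsic PEEP = 9 − 8 = 1). Use total PEEP for the elastic gradient.
Cstat = Vt / (Pplat − PEEPtotal) = 415 / (22.8 − 9) = 415 / 13.8 = 30.072 mL/cmH2O.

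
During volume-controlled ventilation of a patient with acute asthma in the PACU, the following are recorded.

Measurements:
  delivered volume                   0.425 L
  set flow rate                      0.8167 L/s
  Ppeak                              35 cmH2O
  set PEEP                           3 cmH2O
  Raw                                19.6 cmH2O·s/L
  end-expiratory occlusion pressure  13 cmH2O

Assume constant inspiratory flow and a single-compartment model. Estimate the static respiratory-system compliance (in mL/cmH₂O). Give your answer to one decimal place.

Total PEEP = 13 cmH2O (set 3 + intrinsic 10); this is the baseline alveolar pressure.
Equation of motion (constant flow): PIP = Vt/C + R·V̇ + PEEP.
Vt/C = PIP − R·V̇ − PEEP = 35 − 19.6×0.8167 − 13 = 35 − 16.007 − 13 = 5.993 cmH2O.
C = Vt / 5.993 = 425 / 5.993 = 70.916 mL/cmH2O.

70.9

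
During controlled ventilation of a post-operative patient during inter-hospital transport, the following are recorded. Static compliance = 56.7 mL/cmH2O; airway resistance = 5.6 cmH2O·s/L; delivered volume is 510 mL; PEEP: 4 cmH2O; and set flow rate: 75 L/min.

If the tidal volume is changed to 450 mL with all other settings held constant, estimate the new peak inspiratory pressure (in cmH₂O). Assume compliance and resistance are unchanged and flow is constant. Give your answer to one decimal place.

Flow: 75 L/min ÷ 60 = 1.25 L/s.
PIP = Vt/C + R·V̇ + PEEP (constant-flow equation of motion).
Only the elastic term changes: ΔPIP = ΔVt / C = (450 − 510) / 56.7 = -1.058 cmH2O.
Original PIP = 510/56.7 + 5.6×1.25 + 4 = 19.995 cmH2O; new PIP = 19.995 + (-1.058) = 18.937 cmH2O.

18.9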